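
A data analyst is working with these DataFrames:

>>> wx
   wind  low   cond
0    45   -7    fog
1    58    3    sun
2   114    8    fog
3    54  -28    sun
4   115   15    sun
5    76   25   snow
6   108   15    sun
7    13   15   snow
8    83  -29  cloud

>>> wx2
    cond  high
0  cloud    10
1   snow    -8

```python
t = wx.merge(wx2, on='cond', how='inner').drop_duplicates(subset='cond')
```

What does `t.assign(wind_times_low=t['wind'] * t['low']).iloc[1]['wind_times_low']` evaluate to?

-2407

merge on 'cond' (how='inner') → 3 rows:
   wind  low   cond  high
0    76   25   snow    -8
1    13   15   snow    -8
2    83  -29  cloud    10
drop duplicate cond (keep=first):
   wind  low   cond  high
0    76   25   snow    -8
2    83  -29  cloud    10
add column wind_times_low = t['wind'] * t['low']:
   wind  low   cond  high  wind_times_low
0    76   25   snow    -8            1900
2    83  -29  cloud    10           -2407
So iloc[1]['wind_times_low'] = -2407.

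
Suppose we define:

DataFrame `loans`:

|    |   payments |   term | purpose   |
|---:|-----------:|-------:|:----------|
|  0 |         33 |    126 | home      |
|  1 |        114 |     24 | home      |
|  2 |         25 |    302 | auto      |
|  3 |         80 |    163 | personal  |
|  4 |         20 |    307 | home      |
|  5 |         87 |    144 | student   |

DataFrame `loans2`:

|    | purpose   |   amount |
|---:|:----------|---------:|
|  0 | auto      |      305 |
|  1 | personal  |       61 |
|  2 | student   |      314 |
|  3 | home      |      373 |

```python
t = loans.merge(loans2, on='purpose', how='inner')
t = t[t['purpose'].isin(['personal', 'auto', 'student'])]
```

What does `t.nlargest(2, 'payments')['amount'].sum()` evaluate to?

375

merge on 'purpose' (how='inner') → 6 rows:
   payments  term   purpose  amount
0        33   126      home     373
1       114    24      home     373
2        25   302      auto     305
3        80   163  personal      61
4        20   307      home     373
5        87   144   student     314
filter rows where purpose in ['personal', 'auto', 'student']:
   payments  term   purpose  amount
2        25   302      auto     305
3        80   163  personal      61
5        87   144   student     314
take 2 rows with largest payments:
   payments  term   purpose  amount
5        87   144   student     314
3        80   163  personal      61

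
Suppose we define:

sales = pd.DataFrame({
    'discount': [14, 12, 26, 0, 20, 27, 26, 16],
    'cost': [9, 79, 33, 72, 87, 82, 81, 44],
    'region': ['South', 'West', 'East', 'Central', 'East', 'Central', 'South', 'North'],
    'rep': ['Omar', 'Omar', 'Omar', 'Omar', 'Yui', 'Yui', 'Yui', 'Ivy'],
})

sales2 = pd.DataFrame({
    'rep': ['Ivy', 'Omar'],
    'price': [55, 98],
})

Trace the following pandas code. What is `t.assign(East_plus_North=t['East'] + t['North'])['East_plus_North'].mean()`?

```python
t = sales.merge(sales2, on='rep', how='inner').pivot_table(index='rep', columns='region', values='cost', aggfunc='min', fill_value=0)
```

merge on 'rep' (how='inner') → 5 rows:
   discount  cost   region   rep  price
0        14     9    South  Omar     98
1        12    79     West  Omar     98
2        26    33     East  Omar     98
3         0    72  Central  Omar     98
4        16    44    North   Ivy     55
pivot: rows=rep, cols=region, min(cost):
region  Central  East  North  South  West
rep                                      
Ivy           0     0     44      0     0
Omar         72    33      0      9    79
add column East_plus_North = t['East'] + t['North']:
region  Central  East  North  South  West  East_plus_North
rep                                                       
Ivy           0     0     44      0     0               44
Omar         72    33      0      9    79               33
Reading off the mean of column 'East_plus_North', we get 38.5.

38.5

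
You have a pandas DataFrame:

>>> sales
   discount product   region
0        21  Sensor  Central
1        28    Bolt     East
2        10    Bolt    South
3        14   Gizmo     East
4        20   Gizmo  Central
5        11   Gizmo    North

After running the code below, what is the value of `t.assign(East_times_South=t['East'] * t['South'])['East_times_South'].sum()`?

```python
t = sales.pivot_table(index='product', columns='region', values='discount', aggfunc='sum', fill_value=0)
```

pivot: rows=product, cols=region, sum(discount):
region   Central  East  North  South
product                             
Bolt           0    28      0     10
Gizmo         20    14     11      0
Sensor        21     0      0      0
add column East_times_South = t['East'] * t['South']:
region   Central  East  North  South  East_times_South
product                                               
Bolt           0    28      0     10               280
Gizmo         20    14     11      0                 0
Sensor        21     0      0      0                 0

280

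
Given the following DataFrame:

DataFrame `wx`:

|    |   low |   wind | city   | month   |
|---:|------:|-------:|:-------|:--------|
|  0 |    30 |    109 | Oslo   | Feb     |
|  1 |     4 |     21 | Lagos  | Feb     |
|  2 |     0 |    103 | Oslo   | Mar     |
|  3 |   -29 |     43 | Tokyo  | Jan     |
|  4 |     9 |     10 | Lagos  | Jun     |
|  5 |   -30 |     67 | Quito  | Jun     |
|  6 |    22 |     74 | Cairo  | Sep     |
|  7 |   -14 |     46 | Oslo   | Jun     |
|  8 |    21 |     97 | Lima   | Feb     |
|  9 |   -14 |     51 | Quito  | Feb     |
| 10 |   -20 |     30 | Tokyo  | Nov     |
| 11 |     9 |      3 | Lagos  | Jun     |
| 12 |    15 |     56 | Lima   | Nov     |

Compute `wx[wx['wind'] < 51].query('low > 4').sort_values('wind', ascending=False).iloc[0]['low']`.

9

filter rows where wind < 51:
    low  wind   city month
1     4    21  Lagos   Feb
3   -29    43  Tokyo   Jan
4     9    10  Lagos   Jun
7   -14    46   Oslo   Jun
10  -20    30  Tokyo   Nov
11    9     3  Lagos   Jun
filter rows where low > 4:
    low  wind   city month
4     9    10  Lagos   Jun
11    9     3  Lagos   Jun
sort by wind descending:
    low  wind   city month
4     9    10  Lagos   Jun
11    9     3  Lagos   Jun
Reading off the value at position 0, column 'low', we get 9.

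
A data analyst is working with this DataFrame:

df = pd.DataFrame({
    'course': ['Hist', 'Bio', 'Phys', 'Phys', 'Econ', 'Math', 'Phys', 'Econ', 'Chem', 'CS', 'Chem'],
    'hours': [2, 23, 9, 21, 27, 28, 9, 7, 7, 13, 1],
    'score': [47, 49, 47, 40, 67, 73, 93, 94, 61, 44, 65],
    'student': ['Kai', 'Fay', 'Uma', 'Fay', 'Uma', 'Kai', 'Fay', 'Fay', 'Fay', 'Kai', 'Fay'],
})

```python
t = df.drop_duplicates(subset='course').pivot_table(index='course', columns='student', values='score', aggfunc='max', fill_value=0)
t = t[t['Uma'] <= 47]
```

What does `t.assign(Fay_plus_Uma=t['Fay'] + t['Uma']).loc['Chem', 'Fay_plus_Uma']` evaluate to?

61

drop duplicate course (keep=first):
  course  hours  score student
0   Hist      2     47     Kai
1    Bio     23     49     Fay
2   Phys      9     47     Uma
4   Econ     27     67     Uma
5   Math     28     73     Kai
8   Chem      7     61     Fay
9     CS     13     44     Kai
pivot: rows=course, cols=student, max(score):
student  Fay  Kai  Uma
course                
Bio       49    0    0
CS         0   44    0
Chem      61    0    0
Econ       0    0   67
Hist       0   47    0
Math       0   73    0
Phys       0    0   47
filter rows where Uma <= 47:
student  Fay  Kai  Uma
course                
Bio       49    0    0
CS         0   44    0
Chem      61    0    0
Hist       0   47    0
Math       0   73    0
Phys       0    0   47
add column Fay_plus_Uma = t['Fay'] + t['Uma']:
student  Fay  Kai  Uma  Fay_plus_Uma
course                              
Bio       49    0    0            49
CS         0   44    0             0
Chem      61    0    0            61
Hist       0   47    0             0
Math       0   73    0             0
Phys       0    0   47            47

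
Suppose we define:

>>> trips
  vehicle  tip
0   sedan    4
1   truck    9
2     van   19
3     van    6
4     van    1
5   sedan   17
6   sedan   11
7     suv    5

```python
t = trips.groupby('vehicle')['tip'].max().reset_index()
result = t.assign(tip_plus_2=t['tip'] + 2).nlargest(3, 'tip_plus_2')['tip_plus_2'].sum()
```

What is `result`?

51

group by vehicle, max of tip:
vehicle
sedan    17
suv       5
truck     9
van      19
Name: tip, dtype: int64
reset_index():
  vehicle  tip
0   sedan   17
1     suv    5
2   truck    9
3     van   19
add column tip_plus_2 = t['tip'] + 2:
  vehicle  tip  tip_plus_2
0   sedan   17          19
1     suv    5           7
2   truck    9          11
3     van   19          21
take 3 rows with largest tip_plus_2:
  vehicle  tip  tip_plus_2
3     van   19          21
0   sedan   17          19
2   truck    9          11
Finally, sum of column 'tip_plus_2' = 51.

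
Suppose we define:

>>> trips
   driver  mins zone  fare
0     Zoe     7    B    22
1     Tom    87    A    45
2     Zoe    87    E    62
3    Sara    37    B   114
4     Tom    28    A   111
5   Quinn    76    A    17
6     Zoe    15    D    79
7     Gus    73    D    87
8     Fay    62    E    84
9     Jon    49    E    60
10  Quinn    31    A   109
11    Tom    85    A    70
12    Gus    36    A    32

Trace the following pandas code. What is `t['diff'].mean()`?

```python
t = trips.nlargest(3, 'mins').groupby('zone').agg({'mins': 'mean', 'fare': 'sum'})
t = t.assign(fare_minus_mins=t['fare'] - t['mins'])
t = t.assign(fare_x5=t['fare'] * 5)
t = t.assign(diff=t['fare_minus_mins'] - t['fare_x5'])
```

-440.5

take 3 rows with largest mins:
   driver  mins zone  fare
1     Tom    87    A    45
2     Zoe    87    E    62
11    Tom    85    A    70
group by zone: mean(mins), sum(fare):
      mins  fare
zone            
A     86.0   115
E     87.0    62
add column fare_minus_mins = t['fare'] - t['mins']:
      mins  fare  fare_minus_mins
zone                             
A     86.0   115             29.0
E     87.0    62            -25.0
add column fare_x5 = t['fare'] * 5:
      mins  fare  fare_minus_mins  fare_x5
zone                                      
A     86.0   115             29.0      575
E     87.0    62            -25.0      310
add column diff = t['fare_minus_mins'] - t['fare_x5']:
      mins  fare  fare_minus_mins  fare_x5   diff
zone                                             
A     86.0   115             29.0      575 -546.0
E     87.0    62            -25.0      310 -335.0
So mean() = -440.5.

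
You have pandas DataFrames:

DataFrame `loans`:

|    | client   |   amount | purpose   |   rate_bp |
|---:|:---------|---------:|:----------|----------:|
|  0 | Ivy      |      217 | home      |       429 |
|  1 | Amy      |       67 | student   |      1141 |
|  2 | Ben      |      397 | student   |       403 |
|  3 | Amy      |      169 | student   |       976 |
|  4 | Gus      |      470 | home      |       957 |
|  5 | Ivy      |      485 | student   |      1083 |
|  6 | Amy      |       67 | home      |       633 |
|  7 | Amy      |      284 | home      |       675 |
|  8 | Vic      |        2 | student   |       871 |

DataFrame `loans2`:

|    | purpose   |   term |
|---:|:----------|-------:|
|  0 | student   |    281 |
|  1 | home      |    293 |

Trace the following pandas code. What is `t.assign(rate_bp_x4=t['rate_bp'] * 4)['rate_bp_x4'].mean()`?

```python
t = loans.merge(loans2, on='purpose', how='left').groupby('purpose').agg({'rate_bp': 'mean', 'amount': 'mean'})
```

merge on 'purpose' (how='left') → 9 rows:
  client  amount  purpose  rate_bp  term
0    Ivy     217     home      429   293
1    Amy      67  student     1141   281
2    Ben     397  student      403   281
3    Amy     169  student      976   281
4    Gus     470     home      957   293
5    Ivy     485  student     1083   281
6    Amy      67     home      633   293
7    Amy     284     home      675   293
8    Vic       2  student      871   281
group by purpose: mean(rate_bp), mean(amount):
         rate_bp  amount
purpose                 
home       673.5   259.5
student    894.8   224.0
add column rate_bp_x4 = t['rate_bp'] * 4:
         rate_bp  amount  rate_bp_x4
purpose                             
home       673.5   259.5      2694.0
student    894.8   224.0      3579.2

3136.6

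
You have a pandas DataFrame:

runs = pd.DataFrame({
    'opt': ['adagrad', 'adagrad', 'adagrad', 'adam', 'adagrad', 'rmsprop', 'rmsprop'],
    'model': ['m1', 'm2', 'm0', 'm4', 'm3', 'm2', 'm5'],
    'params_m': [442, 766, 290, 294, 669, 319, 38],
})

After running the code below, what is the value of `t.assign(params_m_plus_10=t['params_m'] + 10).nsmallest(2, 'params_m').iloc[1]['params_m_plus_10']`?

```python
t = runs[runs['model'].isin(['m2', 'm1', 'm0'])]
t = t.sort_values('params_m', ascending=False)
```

filter rows where model in ['m2', 'm1', 'm0']:
       opt model  params_m
0  adagrad    m1       442
1  adagrad    m2       766
2  adagrad    m0       290
5  rmsprop    m2       319
sort by params_m descending:
       opt model  params_m
1  adagrad    m2       766
0  adagrad    m1       442
5  rmsprop    m2       319
2  adagrad    m0       290
add column params_m_plus_10 = t['params_m'] + 10:
       opt model  params_m  params_m_plus_10
1  adagrad    m2       766               776
0  adagrad    m1       442               452
5  rmsprop    m2       319               329
2  adagrad    m0       290               300
take 2 rows with smallest params_m:
       opt model  params_m  params_m_plus_10
2  adagrad    m0       290               300
5  rmsprop    m2       319               329

329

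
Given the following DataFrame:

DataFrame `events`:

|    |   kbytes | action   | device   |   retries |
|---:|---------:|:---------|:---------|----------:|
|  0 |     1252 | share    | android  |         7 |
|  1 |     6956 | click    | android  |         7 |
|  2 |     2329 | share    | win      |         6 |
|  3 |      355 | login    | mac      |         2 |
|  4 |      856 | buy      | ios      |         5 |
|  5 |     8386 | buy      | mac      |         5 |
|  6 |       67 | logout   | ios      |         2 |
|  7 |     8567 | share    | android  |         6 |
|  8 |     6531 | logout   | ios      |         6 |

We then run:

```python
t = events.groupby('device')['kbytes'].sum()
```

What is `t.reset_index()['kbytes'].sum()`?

group by device, sum of kbytes:
device
android    16775
ios         7454
mac         8741
win         2329
Name: kbytes, dtype: int64
reset_index():
    device  kbytes
0  android   16775
1      ios    7454
2      mac    8741
3      win    2329
sum of column 'kbytes' → 35299

35299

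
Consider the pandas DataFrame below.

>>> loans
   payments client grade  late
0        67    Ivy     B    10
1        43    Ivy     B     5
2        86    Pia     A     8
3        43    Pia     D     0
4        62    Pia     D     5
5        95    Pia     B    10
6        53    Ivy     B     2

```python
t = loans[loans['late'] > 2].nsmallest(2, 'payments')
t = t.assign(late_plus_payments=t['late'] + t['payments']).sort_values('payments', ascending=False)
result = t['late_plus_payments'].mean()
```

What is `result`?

57.5

filter rows where late > 2:
   payments client grade  late
0        67    Ivy     B    10
1        43    Ivy     B     5
2        86    Pia     A     8
4        62    Pia     D     5
5        95    Pia     B    10
take 2 rows with smallest payments:
   payments client grade  late
1        43    Ivy     B     5
4        62    Pia     D     5
add column late_plus_payments = t['late'] + t['payments']:
   payments client grade  late  late_plus_payments
1        43    Ivy     B     5                  48
4        62    Pia     D     5                  67
sort by payments descending:
   payments client grade  late  late_plus_payments
4        62    Pia     D     5                  67
1        43    Ivy     B     5                  48
Taking the mean of column 'late_plus_payments' gives 57.5.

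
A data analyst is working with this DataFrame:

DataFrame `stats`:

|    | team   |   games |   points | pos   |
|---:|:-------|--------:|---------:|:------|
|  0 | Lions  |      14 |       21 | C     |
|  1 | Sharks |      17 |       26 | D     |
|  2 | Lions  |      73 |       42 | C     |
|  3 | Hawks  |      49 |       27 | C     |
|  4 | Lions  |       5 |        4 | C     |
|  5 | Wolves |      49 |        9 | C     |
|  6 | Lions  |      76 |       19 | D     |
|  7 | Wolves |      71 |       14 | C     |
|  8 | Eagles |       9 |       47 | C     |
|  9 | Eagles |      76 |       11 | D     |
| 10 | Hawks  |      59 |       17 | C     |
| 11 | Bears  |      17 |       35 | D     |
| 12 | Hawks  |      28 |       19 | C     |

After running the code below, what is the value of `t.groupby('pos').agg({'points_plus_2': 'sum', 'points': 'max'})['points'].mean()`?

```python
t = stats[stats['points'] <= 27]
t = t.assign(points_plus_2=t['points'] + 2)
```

filter rows where points <= 27:
      team  games  points pos
0    Lions     14      21   C
1   Sharks     17      26   D
3    Hawks     49      27   C
4    Lions      5       4   C
5   Wolves     49       9   C
6    Lions     76      19   D
7   Wolves     71      14   C
9   Eagles     76      11   D
10   Hawks     59      17   C
12   Hawks     28      19   C
add column points_plus_2 = t['points'] + 2:
      team  games  points pos  points_plus_2
0    Lions     14      21   C             23
1   Sharks     17      26   D             28
3    Hawks     49      27   C             29
4    Lions      5       4   C              6
5   Wolves     49       9   C             11
6    Lions     76      19   D             21
7   Wolves     71      14   C             16
9   Eagles     76      11   D             13
10   Hawks     59      17   C             19
12   Hawks     28      19   C             21
group by pos: sum(points_plus_2), max(points):
     points_plus_2  points
pos                       
C              125      27
D               62      26

26.5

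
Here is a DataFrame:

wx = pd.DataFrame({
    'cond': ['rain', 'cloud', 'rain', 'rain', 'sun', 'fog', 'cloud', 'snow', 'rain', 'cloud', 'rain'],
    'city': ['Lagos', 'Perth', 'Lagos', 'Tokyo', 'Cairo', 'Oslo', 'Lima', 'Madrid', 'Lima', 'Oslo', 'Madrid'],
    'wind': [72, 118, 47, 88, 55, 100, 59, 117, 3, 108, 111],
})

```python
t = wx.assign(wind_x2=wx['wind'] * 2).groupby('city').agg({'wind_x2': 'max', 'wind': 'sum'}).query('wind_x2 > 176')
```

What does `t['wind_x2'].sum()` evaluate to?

add column wind_x2 = wx['wind'] * 2:
     cond    city  wind  wind_x2
0    rain   Lagos    72      144
1   cloud   Perth   118      236
2    rain   Lagos    47       94
3    rain   Tokyo    88      176
4     sun   Cairo    55      110
5     fog    Oslo   100      200
6   cloud    Lima    59      118
7    snow  Madrid   117      234
8    rain    Lima     3        6
9   cloud    Oslo   108      216
10   rain  Madrid   111      222
group by city: max(wind_x2), sum(wind):
        wind_x2  wind
city                 
Cairo       110    55
Lagos       144   119
Lima        118    62
Madrid      234   228
Oslo        216   208
Perth       236   118
Tokyo       176    88
filter rows where wind_x2 > 176:
        wind_x2  wind
city                 
Madrid      234   228
Oslo        216   208
Perth       236   118
Taking the sum of column 'wind_x2' gives 686.

686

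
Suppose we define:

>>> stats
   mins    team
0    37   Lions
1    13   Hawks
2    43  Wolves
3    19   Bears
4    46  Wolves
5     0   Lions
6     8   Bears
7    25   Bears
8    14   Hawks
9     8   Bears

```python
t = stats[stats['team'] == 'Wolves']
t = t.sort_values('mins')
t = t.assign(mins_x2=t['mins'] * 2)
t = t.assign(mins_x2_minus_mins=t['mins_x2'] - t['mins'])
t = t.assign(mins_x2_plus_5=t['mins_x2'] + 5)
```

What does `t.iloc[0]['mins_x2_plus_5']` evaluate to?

91

filter rows where team == 'Wolves':
   mins    team
2    43  Wolves
4    46  Wolves
sort by mins:
   mins    team
2    43  Wolves
4    46  Wolves
add column mins_x2 = t['mins'] * 2:
   mins    team  mins_x2
2    43  Wolves       86
4    46  Wolves       92
add column mins_x2_minus_mins = t['mins_x2'] - t['mins']:
   mins    team  mins_x2  mins_x2_minus_mins
2    43  Wolves       86                  43
4    46  Wolves       92                  46
add column mins_x2_plus_5 = t['mins_x2'] + 5:
   mins    team  mins_x2  mins_x2_minus_mins  mins_x2_plus_5
2    43  Wolves       86                  43              91
4    46  Wolves       92                  46              97
Taking the value at position 0, column 'mins_x2_plus_5' gives 91.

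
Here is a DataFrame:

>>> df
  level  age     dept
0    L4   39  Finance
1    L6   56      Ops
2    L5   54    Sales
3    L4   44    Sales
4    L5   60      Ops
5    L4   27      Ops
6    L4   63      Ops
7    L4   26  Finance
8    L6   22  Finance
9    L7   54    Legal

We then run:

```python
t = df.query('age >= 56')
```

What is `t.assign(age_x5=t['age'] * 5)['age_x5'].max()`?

filter rows where age >= 56:
  level  age dept
1    L6   56  Ops
4    L5   60  Ops
6    L4   63  Ops
add column age_x5 = t['age'] * 5:
  level  age dept  age_x5
1    L6   56  Ops     280
4    L5   60  Ops     300
6    L4   63  Ops     315

315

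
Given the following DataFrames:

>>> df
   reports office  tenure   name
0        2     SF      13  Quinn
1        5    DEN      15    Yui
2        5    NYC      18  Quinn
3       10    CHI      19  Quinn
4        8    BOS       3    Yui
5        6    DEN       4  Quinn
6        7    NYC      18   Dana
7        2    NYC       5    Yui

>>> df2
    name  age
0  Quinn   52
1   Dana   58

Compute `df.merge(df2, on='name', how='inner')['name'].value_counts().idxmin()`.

merge on 'name' (how='inner') → 5 rows:
   reports office  tenure   name  age
0        2     SF      13  Quinn   52
1        5    NYC      18  Quinn   52
2       10    CHI      19  Quinn   52
3        6    DEN       4  Quinn   52
4        7    NYC      18   Dana   58
value_counts of name:
name
Quinn    4
Dana     1
Name: count, dtype: int64
Finally, label with the smallest value = Dana.

Dana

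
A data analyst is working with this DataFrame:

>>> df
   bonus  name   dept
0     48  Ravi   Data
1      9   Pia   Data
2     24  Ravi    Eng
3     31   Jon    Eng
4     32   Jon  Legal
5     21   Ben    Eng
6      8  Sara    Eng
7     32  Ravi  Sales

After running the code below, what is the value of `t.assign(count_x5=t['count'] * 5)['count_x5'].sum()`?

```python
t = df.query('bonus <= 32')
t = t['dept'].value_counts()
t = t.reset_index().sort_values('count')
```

35

filter rows where bonus <= 32:
   bonus  name   dept
1      9   Pia   Data
2     24  Ravi    Eng
3     31   Jon    Eng
4     32   Jon  Legal
5     21   Ben    Eng
6      8  Sara    Eng
7     32  Ravi  Sales
value_counts of dept:
dept
Eng      4
Data     1
Legal    1
Sales    1
Name: count, dtype: int64
reset_index():
    dept  count
0    Eng      4
1   Data      1
2  Legal      1
3  Sales      1
sort by count:
    dept  count
1   Data      1
2  Legal      1
3  Sales      1
0    Eng      4
add column count_x5 = t['count'] * 5:
    dept  count  count_x5
1   Data      1         5
2  Legal      1         5
3  Sales      1         5
0    Eng      4        20
Hence 35.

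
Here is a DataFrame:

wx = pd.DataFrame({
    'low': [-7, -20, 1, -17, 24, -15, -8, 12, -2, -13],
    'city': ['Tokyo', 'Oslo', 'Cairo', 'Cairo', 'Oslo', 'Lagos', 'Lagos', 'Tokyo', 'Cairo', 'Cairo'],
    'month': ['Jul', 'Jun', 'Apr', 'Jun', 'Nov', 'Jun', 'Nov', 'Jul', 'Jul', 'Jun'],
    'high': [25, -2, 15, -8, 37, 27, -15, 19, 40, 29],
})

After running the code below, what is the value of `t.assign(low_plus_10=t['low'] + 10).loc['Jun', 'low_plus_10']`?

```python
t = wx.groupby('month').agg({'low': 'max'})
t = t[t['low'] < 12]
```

-3

group by month, max of low:
       low
month     
Apr      1
Jul     12
Jun    -13
Nov     24
filter rows where low < 12:
       low
month     
Apr      1
Jun    -13
add column low_plus_10 = t['low'] + 10:
       low  low_plus_10
month                  
Apr      1           11
Jun    -13           -3
Finally, value at row 'Jun', column 'low_plus_10' = -3.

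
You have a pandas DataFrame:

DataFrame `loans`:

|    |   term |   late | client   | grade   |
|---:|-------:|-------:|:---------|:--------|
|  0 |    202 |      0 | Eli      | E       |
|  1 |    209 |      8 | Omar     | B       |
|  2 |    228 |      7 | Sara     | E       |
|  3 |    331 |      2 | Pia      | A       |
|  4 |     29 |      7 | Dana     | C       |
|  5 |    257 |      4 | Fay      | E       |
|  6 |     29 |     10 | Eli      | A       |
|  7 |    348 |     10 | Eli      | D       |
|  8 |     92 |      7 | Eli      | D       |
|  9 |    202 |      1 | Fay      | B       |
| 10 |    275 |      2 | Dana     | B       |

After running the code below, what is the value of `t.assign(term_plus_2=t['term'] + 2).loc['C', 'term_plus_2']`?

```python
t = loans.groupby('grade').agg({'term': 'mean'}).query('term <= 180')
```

group by grade, mean of term:
             term
grade            
A      180.000000
B      228.666667
C       29.000000
D      220.000000
E      229.000000
filter rows where term <= 180:
        term
grade       
A      180.0
C       29.0
add column term_plus_2 = t['term'] + 2:
        term  term_plus_2
grade                    
A      180.0        182.0
C       29.0         31.0

31.0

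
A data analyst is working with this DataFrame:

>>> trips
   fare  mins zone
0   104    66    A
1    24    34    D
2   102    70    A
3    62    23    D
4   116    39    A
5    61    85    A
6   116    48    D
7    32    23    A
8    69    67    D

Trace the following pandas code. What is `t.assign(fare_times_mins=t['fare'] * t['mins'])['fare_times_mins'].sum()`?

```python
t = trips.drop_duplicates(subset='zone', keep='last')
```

5359

drop duplicate zone (keep=last):
   fare  mins zone
7    32    23    A
8    69    67    D
add column fare_times_mins = t['fare'] * t['mins']:
   fare  mins zone  fare_times_mins
7    32    23    A              736
8    69    67    D             4623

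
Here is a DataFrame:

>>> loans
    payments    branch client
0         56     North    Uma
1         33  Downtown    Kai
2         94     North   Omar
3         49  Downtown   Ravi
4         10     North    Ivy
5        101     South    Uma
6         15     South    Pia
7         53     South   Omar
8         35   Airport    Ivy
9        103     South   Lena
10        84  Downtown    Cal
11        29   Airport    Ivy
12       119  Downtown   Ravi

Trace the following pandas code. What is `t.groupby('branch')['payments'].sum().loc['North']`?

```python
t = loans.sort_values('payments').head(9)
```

sort by payments:
    payments    branch client
4         10     North    Ivy
6         15     South    Pia
11        29   Airport    Ivy
1         33  Downtown    Kai
8         35   Airport    Ivy
3         49  Downtown   Ravi
7         53     South   Omar
0         56     North    Uma
10        84  Downtown    Cal
2         94     North   Omar
5        101     South    Uma
9        103     South   Lena
12       119  Downtown   Ravi
take first 9 rows:
    payments    branch client
4         10     North    Ivy
6         15     South    Pia
11        29   Airport    Ivy
1         33  Downtown    Kai
8         35   Airport    Ivy
3         49  Downtown   Ravi
7         53     South   Omar
0         56     North    Uma
10        84  Downtown    Cal
group by branch, sum of payments:
branch
Airport      64
Downtown    166
North        66
South        68
Name: payments, dtype: int64
Taking the value at index 'North' gives 66.

66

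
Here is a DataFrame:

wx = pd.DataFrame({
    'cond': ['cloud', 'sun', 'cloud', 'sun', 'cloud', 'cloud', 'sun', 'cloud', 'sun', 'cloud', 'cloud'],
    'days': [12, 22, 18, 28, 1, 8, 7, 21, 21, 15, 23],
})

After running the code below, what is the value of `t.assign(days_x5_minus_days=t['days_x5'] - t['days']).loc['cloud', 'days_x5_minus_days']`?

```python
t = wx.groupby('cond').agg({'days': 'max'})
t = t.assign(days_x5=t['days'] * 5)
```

92

group by cond, max of days:
       days
cond       
cloud    23
sun      28
add column days_x5 = t['days'] * 5:
       days  days_x5
cond                
cloud    23      115
sun      28      140
add column days_x5_minus_days = t['days_x5'] - t['days']:
       days  days_x5  days_x5_minus_days
cond                                    
cloud    23      115                  92
sun      28      140                 112
Then the value at row 'cloud', column 'days_x5_minus_days': 92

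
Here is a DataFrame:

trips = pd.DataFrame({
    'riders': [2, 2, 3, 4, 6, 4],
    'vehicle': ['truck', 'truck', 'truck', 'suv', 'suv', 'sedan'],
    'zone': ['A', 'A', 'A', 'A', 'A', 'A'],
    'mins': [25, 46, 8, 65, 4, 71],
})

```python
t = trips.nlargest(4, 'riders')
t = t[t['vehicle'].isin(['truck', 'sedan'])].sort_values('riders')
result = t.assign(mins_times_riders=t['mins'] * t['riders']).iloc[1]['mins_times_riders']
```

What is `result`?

take 4 rows with largest riders:
   riders vehicle zone  mins
4       6     suv    A     4
3       4     suv    A    65
5       4   sedan    A    71
2       3   truck    A     8
filter rows where vehicle in ['truck', 'sedan']:
   riders vehicle zone  mins
5       4   sedan    A    71
2       3   truck    A     8
sort by riders:
   riders vehicle zone  mins
2       3   truck    A     8
5       4   sedan    A    71
add column mins_times_riders = t['mins'] * t['riders']:
   riders vehicle zone  mins  mins_times_riders
2       3   truck    A     8                 24
5       4   sedan    A    71                284
Hence 284.

284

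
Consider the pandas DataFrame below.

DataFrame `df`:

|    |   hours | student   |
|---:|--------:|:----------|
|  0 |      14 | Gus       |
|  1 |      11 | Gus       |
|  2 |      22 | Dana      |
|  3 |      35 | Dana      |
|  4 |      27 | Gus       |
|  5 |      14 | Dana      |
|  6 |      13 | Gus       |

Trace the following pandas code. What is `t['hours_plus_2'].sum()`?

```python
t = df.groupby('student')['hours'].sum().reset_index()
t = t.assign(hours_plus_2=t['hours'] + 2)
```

140

group by student, sum of hours:
student
Dana    71
Gus     65
Name: hours, dtype: int64
reset_index():
  student  hours
0    Dana     71
1     Gus     65
add column hours_plus_2 = t['hours'] + 2:
  student  hours  hours_plus_2
0    Dana     71            73
1     Gus     65            67
Finally, sum of column 'hours_plus_2' = 140.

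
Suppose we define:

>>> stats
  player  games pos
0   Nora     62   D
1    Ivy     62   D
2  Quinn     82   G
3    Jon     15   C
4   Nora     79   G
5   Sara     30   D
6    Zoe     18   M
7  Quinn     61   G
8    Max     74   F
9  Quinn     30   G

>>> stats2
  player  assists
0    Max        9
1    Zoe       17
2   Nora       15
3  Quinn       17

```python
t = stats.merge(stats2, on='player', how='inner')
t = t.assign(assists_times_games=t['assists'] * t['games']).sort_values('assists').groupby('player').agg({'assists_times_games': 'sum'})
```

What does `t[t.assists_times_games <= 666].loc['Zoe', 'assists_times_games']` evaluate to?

306

merge on 'player' (how='inner') → 7 rows:
  player  games pos  assists
0   Nora     62   D       15
1  Quinn     82   G       17
2   Nora     79   G       15
3    Zoe     18   M       17
4  Quinn     61   G       17
5    Max     74   F        9
6  Quinn     30   G       17
add column assists_times_games = t['assists'] * t['games']:
  player  games pos  assists  assists_times_games
0   Nora     62   D       15                  930
1  Quinn     82   G       17                 1394
2   Nora     79   G       15                 1185
3    Zoe     18   M       17                  306
4  Quinn     61   G       17                 1037
5    Max     74   F        9                  666
6  Quinn     30   G       17                  510
sort by assists:
  player  games pos  assists  assists_times_games
5    Max     74   F        9                  666
0   Nora     62   D       15                  930
2   Nora     79   G       15                 1185
1  Quinn     82   G       17                 1394
3    Zoe     18   M       17                  306
4  Quinn     61   G       17                 1037
6  Quinn     30   G       17                  510
group by player, sum of assists_times_games:
        assists_times_games
player                     
Max                     666
Nora                   2115
Quinn                  2941
Zoe                     306
filter rows where assists_times_games <= 666:
        assists_times_games
player                     
Max                     666
Zoe                     306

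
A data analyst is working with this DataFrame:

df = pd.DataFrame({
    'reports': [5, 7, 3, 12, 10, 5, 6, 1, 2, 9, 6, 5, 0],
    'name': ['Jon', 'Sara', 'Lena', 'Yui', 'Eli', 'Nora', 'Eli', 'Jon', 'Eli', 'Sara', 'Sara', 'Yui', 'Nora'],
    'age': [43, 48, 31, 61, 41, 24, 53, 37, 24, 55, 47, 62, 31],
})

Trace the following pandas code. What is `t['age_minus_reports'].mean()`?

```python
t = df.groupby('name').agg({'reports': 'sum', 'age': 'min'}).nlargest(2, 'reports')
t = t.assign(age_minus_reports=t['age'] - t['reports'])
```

group by name: sum(reports), min(age):
      reports  age
name              
Eli        18   24
Jon         6   37
Lena        3   31
Nora        5   24
Sara       22   47
Yui        17   61
take 2 rows with largest reports:
      reports  age
name              
Sara       22   47
Eli        18   24
add column age_minus_reports = t['age'] - t['reports']:
      reports  age  age_minus_reports
name                                 
Sara       22   47                 25
Eli        18   24                  6
The mean of column 'age_minus_reports' is 15.5.

15.5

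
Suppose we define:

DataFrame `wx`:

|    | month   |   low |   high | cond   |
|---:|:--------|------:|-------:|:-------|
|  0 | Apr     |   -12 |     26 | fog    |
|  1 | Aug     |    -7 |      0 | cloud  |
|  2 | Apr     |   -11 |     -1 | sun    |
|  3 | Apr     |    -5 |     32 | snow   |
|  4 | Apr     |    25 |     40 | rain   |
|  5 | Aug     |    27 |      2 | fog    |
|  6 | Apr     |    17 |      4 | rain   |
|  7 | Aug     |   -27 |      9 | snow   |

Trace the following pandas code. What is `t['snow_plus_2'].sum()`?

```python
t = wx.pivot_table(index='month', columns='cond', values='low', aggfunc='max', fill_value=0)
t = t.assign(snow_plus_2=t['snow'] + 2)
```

-28

pivot: rows=month, cols=cond, max(low):
cond   cloud  fog  rain  snow  sun
month                             
Apr        0  -12    25    -5  -11
Aug       -7   27     0   -27    0
add column snow_plus_2 = t['snow'] + 2:
cond   cloud  fog  rain  snow  sun  snow_plus_2
month                                          
Apr        0  -12    25    -5  -11           -3
Aug       -7   27     0   -27    0          -25
Finally, sum of column 'snow_plus_2' = -28.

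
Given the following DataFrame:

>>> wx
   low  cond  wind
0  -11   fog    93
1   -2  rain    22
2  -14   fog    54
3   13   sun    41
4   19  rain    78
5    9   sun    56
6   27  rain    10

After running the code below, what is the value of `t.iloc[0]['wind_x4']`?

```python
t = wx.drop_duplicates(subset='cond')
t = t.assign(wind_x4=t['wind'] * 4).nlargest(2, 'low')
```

164

drop duplicate cond (keep=first):
   low  cond  wind
0  -11   fog    93
1   -2  rain    22
3   13   sun    41
add column wind_x4 = t['wind'] * 4:
   low  cond  wind  wind_x4
0  -11   fog    93      372
1   -2  rain    22       88
3   13   sun    41      164
take 2 rows with largest low:
   low  cond  wind  wind_x4
3   13   sun    41      164
1   -2  rain    22       88
Taking the value at position 0, column 'wind_x4' gives 164.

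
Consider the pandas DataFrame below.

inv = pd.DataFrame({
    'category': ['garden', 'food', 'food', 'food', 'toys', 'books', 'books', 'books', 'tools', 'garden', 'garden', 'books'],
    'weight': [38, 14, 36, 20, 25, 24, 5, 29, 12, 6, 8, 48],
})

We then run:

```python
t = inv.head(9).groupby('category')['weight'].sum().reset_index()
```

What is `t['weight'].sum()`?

203

take first 9 rows:
  category  weight
0   garden      38
1     food      14
2     food      36
3     food      20
4     toys      25
5    books      24
6    books       5
7    books      29
8    tools      12
group by category, sum of weight:
category
books     58
food      70
garden    38
tools     12
toys      25
Name: weight, dtype: int64
reset_index():
  category  weight
0    books      58
1     food      70
2   garden      38
3    tools      12
4     toys      25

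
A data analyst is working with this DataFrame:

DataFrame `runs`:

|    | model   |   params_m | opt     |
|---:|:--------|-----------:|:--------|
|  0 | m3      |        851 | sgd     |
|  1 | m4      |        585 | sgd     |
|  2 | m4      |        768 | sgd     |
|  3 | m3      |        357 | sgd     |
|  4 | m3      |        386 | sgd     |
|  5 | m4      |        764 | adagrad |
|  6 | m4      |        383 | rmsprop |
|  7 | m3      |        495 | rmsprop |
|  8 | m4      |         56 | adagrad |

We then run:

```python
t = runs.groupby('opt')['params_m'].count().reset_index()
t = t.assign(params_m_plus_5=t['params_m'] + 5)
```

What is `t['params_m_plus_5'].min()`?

group by opt, count of params_m:
opt
adagrad    2
rmsprop    2
sgd        5
Name: params_m, dtype: int64
reset_index():
       opt  params_m
0  adagrad         2
1  rmsprop         2
2      sgd         5
add column params_m_plus_5 = t['params_m'] + 5:
       opt  params_m  params_m_plus_5
0  adagrad         2                7
1  rmsprop         2                7
2      sgd         5               10
Taking the min of column 'params_m_plus_5' gives 7.

7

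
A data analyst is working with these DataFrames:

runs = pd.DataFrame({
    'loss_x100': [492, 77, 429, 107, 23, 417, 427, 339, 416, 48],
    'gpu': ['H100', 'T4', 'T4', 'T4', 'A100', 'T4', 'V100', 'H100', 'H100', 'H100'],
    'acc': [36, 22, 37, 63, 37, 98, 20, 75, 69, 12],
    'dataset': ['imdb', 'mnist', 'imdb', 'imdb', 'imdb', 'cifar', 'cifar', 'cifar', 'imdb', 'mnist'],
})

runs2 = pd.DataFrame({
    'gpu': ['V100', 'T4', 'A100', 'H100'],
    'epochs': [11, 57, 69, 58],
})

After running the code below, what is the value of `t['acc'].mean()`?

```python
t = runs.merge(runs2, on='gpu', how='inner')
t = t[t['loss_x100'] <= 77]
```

merge on 'gpu' (how='inner') → 10 rows:
   loss_x100   gpu  acc dataset  epochs
0        492  H100   36    imdb      58
1         77    T4   22   mnist      57
2        429    T4   37    imdb      57
3        107    T4   63    imdb      57
4         23  A100   37    imdb      69
5        417    T4   98   cifar      57
6        427  V100   20   cifar      11
7        339  H100   75   cifar      58
8        416  H100   69    imdb      58
9         48  H100   12   mnist      58
filter rows where loss_x100 <= 77:
   loss_x100   gpu  acc dataset  epochs
1         77    T4   22   mnist      57
4         23  A100   37    imdb      69
9         48  H100   12   mnist      58
The mean of column 'acc' is 23.6666666667.

23.6666666667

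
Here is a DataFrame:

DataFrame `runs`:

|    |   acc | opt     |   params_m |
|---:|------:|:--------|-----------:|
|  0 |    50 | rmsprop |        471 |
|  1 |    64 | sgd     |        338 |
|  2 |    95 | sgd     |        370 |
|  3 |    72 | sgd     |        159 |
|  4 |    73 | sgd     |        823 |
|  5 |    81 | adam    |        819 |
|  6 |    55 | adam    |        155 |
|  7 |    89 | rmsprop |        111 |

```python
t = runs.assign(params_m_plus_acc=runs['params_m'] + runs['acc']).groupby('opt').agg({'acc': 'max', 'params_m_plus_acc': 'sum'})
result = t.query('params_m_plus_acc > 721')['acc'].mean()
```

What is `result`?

add column params_m_plus_acc = runs['params_m'] + runs['acc']:
   acc      opt  params_m  params_m_plus_acc
0   50  rmsprop       471                521
1   64      sgd       338                402
2   95      sgd       370                465
3   72      sgd       159                231
4   73      sgd       823                896
5   81     adam       819                900
6   55     adam       155                210
7   89  rmsprop       111                200
group by opt: max(acc), sum(params_m_plus_acc):
         acc  params_m_plus_acc
opt                            
adam      81               1110
rmsprop   89                721
sgd       95               1994
filter rows where params_m_plus_acc > 721:
      acc  params_m_plus_acc
opt                         
adam   81               1110
sgd    95               1994
Taking the mean of column 'acc' gives 88.0.

88.0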